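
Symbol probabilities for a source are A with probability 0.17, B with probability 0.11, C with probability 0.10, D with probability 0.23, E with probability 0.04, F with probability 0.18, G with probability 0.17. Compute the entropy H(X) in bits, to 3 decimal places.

H = −Σ pᵢ log₂ pᵢ.
−0.17·log₂(0.17) = 0.4346
−0.11·log₂(0.11) = 0.3503
−0.10·log₂(0.10) = 0.3322
−0.23·log₂(0.23) = 0.4877
−0.04·log₂(0.04) = 0.1858
−0.18·log₂(0.18) = 0.4453
−0.17·log₂(0.17) = 0.4346
Sum ≈ 2.6704 → 2.670 bits.

2.670 bits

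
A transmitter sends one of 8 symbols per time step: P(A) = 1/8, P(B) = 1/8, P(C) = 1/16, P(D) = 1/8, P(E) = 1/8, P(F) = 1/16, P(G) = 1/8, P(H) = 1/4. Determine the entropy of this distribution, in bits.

2.875 bits

Each probability is a power of 1/2, so log₂(1/p) is an integer.
H = Σ p·log₂(1/p) = 1/8·3 + 1/8·3 + 1/16·4 + 1/8·3 + 1/8·3 + 1/16·4 + 1/8·3 + 1/4·2 = 2.875 bits.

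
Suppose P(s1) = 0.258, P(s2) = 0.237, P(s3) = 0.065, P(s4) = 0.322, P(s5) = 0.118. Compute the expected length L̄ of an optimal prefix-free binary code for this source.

2.183 bits/symbol

Repeatedly combine the two least-probable nodes; the expected code length is the sum of the merged weights.
merge 13/200 + 59/500 → 183/1000
merge 183/1000 + 237/1000 → 21/50
merge 129/500 + 161/500 → 29/50
merge 21/50 + 29/50 → 1
L = 183/1000 + 21/50 + 29/50 + 1 = 2183/1000 = 2.183 bits/symbol.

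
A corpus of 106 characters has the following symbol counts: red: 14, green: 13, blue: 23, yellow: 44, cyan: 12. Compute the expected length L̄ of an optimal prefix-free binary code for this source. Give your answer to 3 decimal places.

Probabilities are the counts divided by 106.
Repeatedly combine the two least-probable nodes; the expected code length is the sum of the merged weights.
merge 6/53 + 13/106 → 25/106
merge 7/53 + 23/106 → 37/106
merge 25/106 + 37/106 → 31/53
merge 22/53 + 31/53 → 1
L = 25/106 + 37/106 + 31/53 + 1 = 115/53 ≈ 2.170 bits/symbol.

2.170 bits/symbol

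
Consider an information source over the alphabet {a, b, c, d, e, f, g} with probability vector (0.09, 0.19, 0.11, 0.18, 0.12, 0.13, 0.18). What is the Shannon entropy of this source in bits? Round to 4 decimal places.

H = −Σ pᵢ log₂ pᵢ.
−0.09·log₂(0.09) = 0.3127
−0.19·log₂(0.19) = 0.4552
−0.11·log₂(0.11) = 0.3503
−0.18·log₂(0.18) = 0.4453
−0.12·log₂(0.12) = 0.3671
−0.13·log₂(0.13) = 0.3826
−0.18·log₂(0.18) = 0.4453
Sum ≈ 2.7585 → 2.7585 bits.

2.7585 bits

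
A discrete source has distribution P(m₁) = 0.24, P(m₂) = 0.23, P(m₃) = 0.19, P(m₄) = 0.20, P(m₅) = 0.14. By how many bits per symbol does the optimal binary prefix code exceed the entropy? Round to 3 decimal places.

0.031 bits

Entropy H = −Σ p log₂ p ≈ 2.2985 bits.
Huffman merges: 7/50+19/100→33/100; 1/5+23/100→43/100; 6/25+33/100→57/100; 43/100+57/100→1. L = 233/100 ≈ 2.3300.
L − H = 2.3300 − 2.2985 = 0.031 bits.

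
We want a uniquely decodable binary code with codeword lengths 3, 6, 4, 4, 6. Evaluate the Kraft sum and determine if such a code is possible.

With common denominator 2^6 = 64: Σ 2^(−ℓᵢ) = 8/64 + 1/64 + 4/64 + 4/64 + 1/64 = 18/64 = 0.28125.
Kraft's inequality requires Σ ≤ 1; here Σ = 0.28125 ≤ 1, so such a prefix code exists.

0.28125; yes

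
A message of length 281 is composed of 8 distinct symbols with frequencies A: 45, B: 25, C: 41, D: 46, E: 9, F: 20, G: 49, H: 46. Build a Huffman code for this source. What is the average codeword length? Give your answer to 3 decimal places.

2.929 bits/symbol

Probabilities are the counts divided by 281.
Repeatedly combine the two least-probable nodes; the expected code length is the sum of the merged weights.
merge 9/281 + 20/281 → 29/281
merge 25/281 + 29/281 → 54/281
merge 41/281 + 45/281 → 86/281
merge 46/281 + 46/281 → 92/281
merge 49/281 + 54/281 → 103/281
merge 86/281 + 92/281 → 178/281
merge 103/281 + 178/281 → 1
L = 29/281 + 54/281 + 86/281 + 92/281 + 103/281 + 178/281 + 1 = 823/281 ≈ 2.929 bits/symbol.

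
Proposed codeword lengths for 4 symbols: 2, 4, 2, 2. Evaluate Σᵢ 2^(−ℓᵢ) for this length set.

0.8125

With common denominator 2^4 = 16: Σ 2^(−ℓᵢ) = 4/16 + 1/16 + 4/16 + 4/16 = 13/16 = 0.8125.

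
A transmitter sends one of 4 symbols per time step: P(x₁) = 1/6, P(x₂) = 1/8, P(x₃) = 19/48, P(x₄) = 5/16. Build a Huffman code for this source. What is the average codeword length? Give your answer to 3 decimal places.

1.896 bits/symbol

Repeatedly combine the two least-probable nodes; the expected code length is the sum of the merged weights.
merge 1/8 + 1/6 → 7/24
merge 7/24 + 5/16 → 29/48
merge 19/48 + 29/48 → 1
L = 7/24 + 29/48 + 1 = 91/48 ≈ 1.896 bits/symbol.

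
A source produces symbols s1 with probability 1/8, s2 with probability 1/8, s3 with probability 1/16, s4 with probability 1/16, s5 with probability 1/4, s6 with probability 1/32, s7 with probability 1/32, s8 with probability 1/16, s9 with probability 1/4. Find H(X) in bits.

2.8125 bits

Each probability is a power of 1/2, so log₂(1/p) is an integer.
H = Σ p·log₂(1/p) = 1/8·3 + 1/8·3 + 1/16·4 + 1/16·4 + 1/4·2 + 1/32·5 + 1/32·5 + 1/16·4 + 1/4·2 = 2.8125 bits.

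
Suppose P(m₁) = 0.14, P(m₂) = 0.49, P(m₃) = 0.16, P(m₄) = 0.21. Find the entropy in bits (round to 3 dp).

1.797 bits

H = −Σ pᵢ log₂ pᵢ.
−0.14·log₂(0.14) = 0.3971
−0.49·log₂(0.49) = 0.5043
−0.16·log₂(0.16) = 0.4230
−0.21·log₂(0.21) = 0.4728
Sum ≈ 1.7972 → 1.797 bits.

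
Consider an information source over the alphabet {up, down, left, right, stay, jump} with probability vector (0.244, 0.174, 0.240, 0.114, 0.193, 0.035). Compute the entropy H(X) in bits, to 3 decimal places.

H = −Σ pᵢ log₂ pᵢ.
−0.244·log₂(0.244) = 0.4966
−0.174·log₂(0.174) = 0.4390
−0.240·log₂(0.240) = 0.4941
−0.114·log₂(0.114) = 0.3571
−0.193·log₂(0.193) = 0.4581
−0.035·log₂(0.035) = 0.1693
Sum ≈ 2.4141 → 2.414 bits.

2.414 bits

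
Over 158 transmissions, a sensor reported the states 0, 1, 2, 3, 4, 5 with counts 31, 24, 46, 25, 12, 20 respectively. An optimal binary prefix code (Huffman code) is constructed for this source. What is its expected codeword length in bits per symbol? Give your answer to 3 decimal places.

Probabilities are the counts divided by 158.
Repeatedly combine the two least-probable nodes; the expected code length is the sum of the merged weights.
merge 6/79 + 10/79 → 16/79
merge 12/79 + 25/158 → 49/158
merge 31/158 + 16/79 → 63/158
merge 23/79 + 49/158 → 95/158
merge 63/158 + 95/158 → 1
L = 16/79 + 49/158 + 63/158 + 95/158 + 1 = 397/158 ≈ 2.513 bits/symbol.

2.513 bits/symbol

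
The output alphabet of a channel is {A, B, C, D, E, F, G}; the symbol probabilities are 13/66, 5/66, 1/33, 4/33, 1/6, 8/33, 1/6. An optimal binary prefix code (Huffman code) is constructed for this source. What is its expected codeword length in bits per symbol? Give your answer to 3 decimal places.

Repeatedly combine the two least-probable nodes; the expected code length is the sum of the merged weights.
merge 1/33 + 5/66 → 7/66
merge 7/66 + 4/33 → 5/22
merge 1/6 + 1/6 → 1/3
merge 13/66 + 5/22 → 14/33
merge 8/33 + 1/3 → 19/33
merge 14/33 + 19/33 → 1
L = 7/66 + 5/22 + 1/3 + 14/33 + 19/33 + 1 = 8/3 ≈ 2.667 bits/symbol.

2.667 bits/symbol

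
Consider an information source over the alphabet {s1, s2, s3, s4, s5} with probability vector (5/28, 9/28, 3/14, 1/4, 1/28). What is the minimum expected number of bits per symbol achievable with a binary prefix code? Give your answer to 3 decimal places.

Repeatedly combine the two least-probable nodes; the expected code length is the sum of the merged weights.
merge 1/28 + 5/28 → 3/14
merge 3/14 + 3/14 → 3/7
merge 1/4 + 9/28 → 4/7
merge 3/7 + 4/7 → 1
L = 3/14 + 3/7 + 4/7 + 1 = 31/14 ≈ 2.214 bits/symbol.

2.214 bits/symbol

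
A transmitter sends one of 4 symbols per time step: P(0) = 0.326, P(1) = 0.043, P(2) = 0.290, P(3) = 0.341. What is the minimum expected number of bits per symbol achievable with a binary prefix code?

1.992 bits/symbol

Repeatedly combine the two least-probable nodes; the expected code length is the sum of the merged weights.
merge 43/1000 + 29/100 → 333/1000
merge 163/500 + 333/1000 → 659/1000
merge 341/1000 + 659/1000 → 1
L = 333/1000 + 659/1000 + 1 = 249/125 = 1.992 bits/symbol.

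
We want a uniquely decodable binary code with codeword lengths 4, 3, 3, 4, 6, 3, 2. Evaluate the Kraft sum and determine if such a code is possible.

With common denominator 2^6 = 64: Σ 2^(−ℓᵢ) = 4/64 + 8/64 + 8/64 + 4/64 + 1/64 + 8/64 + 16/64 = 49/64 = 0.765625.
Kraft's inequality requires Σ ≤ 1; here Σ = 0.765625 ≤ 1, so such a prefix code exists.

0.765625; yes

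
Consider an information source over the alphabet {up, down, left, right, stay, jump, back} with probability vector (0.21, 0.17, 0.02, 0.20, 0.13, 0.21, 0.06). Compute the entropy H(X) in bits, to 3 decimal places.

2.584 bits

H = −Σ pᵢ log₂ pᵢ.
−0.21·log₂(0.21) = 0.4728
−0.17·log₂(0.17) = 0.4346
−0.02·log₂(0.02) = 0.1129
−0.20·log₂(0.20) = 0.4644
−0.13·log₂(0.13) = 0.3826
−0.21·log₂(0.21) = 0.4728
−0.06·log₂(0.06) = 0.2435
Sum ≈ 2.5837 → 2.584 bits.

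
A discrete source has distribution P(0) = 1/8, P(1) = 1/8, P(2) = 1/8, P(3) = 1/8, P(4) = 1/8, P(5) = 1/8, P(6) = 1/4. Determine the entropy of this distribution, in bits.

Each probability is a power of 1/2, so log₂(1/p) is an integer.
H = Σ p·log₂(1/p) = 1/8·3 + 1/8·3 + 1/8·3 + 1/8·3 + 1/8·3 + 1/8·3 + 1/4·2 = 2.75 bits.

2.75 bits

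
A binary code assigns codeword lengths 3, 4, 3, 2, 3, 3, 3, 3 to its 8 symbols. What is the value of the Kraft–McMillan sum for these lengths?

1.0625

With common denominator 2^4 = 16: Σ 2^(−ℓᵢ) = 2/16 + 1/16 + 2/16 + 4/16 + 2/16 + 2/16 + 2/16 + 2/16 = 17/16 = 1.0625.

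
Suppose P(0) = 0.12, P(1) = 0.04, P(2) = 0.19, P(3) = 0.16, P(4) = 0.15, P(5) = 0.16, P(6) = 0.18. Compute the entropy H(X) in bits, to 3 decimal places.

H = −Σ pᵢ log₂ pᵢ.
−0.12·log₂(0.12) = 0.3671
−0.04·log₂(0.04) = 0.1858
−0.19·log₂(0.19) = 0.4552
−0.16·log₂(0.16) = 0.4230
−0.15·log₂(0.15) = 0.4105
−0.16·log₂(0.16) = 0.4230
−0.18·log₂(0.18) = 0.4453
Sum ≈ 2.7099 → 2.710 bits.

2.710 bits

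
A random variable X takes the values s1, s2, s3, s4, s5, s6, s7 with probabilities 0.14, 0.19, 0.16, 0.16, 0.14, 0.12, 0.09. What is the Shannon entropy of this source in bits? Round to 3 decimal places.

2.775 bits

H = −Σ pᵢ log₂ pᵢ.
−0.14·log₂(0.14) = 0.3971
−0.19·log₂(0.19) = 0.4552
−0.16·log₂(0.16) = 0.4230
−0.16·log₂(0.16) = 0.4230
−0.14·log₂(0.14) = 0.3971
−0.12·log₂(0.12) = 0.3671
−0.09·log₂(0.09) = 0.3127
Sum ≈ 2.7752 → 2.775 bits.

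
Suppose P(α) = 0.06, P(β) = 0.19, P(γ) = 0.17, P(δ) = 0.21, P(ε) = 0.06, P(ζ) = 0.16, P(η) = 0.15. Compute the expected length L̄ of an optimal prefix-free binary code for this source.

2.72 bits/symbol

Repeatedly combine the two least-probable nodes; the expected code length is the sum of the merged weights.
merge 3/50 + 3/50 → 3/25
merge 3/25 + 3/20 → 27/100
merge 4/25 + 17/100 → 33/100
merge 19/100 + 21/100 → 2/5
merge 27/100 + 33/100 → 3/5
merge 2/5 + 3/5 → 1
L = 3/25 + 27/100 + 33/100 + 2/5 + 3/5 + 1 = 68/25 = 2.72 bits/symbol.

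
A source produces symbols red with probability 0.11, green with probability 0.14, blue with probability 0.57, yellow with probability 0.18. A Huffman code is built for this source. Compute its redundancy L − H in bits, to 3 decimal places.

0.025 bits

Entropy H = −Σ p log₂ p ≈ 1.6550 bits.
Huffman merges: 11/100+7/50→1/4; 9/50+1/4→43/100; 43/100+57/100→1. L = 42/25 ≈ 1.6800.
L − H = 1.6800 − 1.6550 = 0.025 bits.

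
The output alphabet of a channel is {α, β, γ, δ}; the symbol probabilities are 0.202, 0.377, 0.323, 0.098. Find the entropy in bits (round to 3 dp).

H = −Σ pᵢ log₂ pᵢ.
−0.202·log₂(0.202) = 0.4661
−0.377·log₂(0.377) = 0.5306
−0.323·log₂(0.323) = 0.5266
−0.098·log₂(0.098) = 0.3284
Sum ≈ 1.8517 → 1.852 bits.

1.852 bits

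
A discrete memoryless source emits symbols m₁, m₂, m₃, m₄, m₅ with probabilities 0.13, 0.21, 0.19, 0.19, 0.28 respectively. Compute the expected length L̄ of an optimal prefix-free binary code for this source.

Repeatedly combine the two least-probable nodes; the expected code length is the sum of the merged weights.
merge 13/100 + 19/100 → 8/25
merge 19/100 + 21/100 → 2/5
merge 7/25 + 8/25 → 3/5
merge 2/5 + 3/5 → 1
L = 8/25 + 2/5 + 3/5 + 1 = 58/25 = 2.32 bits/symbol.

2.32 bits/symbol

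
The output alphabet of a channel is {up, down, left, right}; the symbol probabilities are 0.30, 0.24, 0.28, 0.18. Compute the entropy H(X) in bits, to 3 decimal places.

1.975 bits

H = −Σ pᵢ log₂ pᵢ.
−0.30·log₂(0.30) = 0.5211
−0.24·log₂(0.24) = 0.4941
−0.28·log₂(0.28) = 0.5142
−0.18·log₂(0.18) = 0.4453
Sum ≈ 1.9748 → 1.975 bits.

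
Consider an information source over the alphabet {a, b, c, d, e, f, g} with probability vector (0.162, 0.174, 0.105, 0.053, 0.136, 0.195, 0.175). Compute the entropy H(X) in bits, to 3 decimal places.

H = −Σ pᵢ log₂ pᵢ.
−0.162·log₂(0.162) = 0.4254
−0.174·log₂(0.174) = 0.4390
−0.105·log₂(0.105) = 0.3414
−0.053·log₂(0.053) = 0.2246
−0.136·log₂(0.136) = 0.3915
−0.195·log₂(0.195) = 0.4599
−0.175·log₂(0.175) = 0.4401
Sum ≈ 2.7218 → 2.722 bits.

2.722 bits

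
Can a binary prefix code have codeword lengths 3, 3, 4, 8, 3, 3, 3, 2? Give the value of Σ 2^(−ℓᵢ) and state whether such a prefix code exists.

With common denominator 2^8 = 256: Σ 2^(−ℓᵢ) = 32/256 + 32/256 + 16/256 + 1/256 + 32/256 + 32/256 + 32/256 + 64/256 = 241/256 = 0.94140625.
Kraft's inequality requires Σ ≤ 1; here Σ = 0.94140625 ≤ 1, so such a prefix code exists.

0.94140625; yes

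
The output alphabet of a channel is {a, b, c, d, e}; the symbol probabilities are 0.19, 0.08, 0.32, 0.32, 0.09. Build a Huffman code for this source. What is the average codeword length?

Repeatedly combine the two least-probable nodes; the expected code length is the sum of the merged weights.
merge 2/25 + 9/100 → 17/100
merge 17/100 + 19/100 → 9/25
merge 8/25 + 8/25 → 16/25
merge 9/25 + 16/25 → 1
L = 17/100 + 9/25 + 16/25 + 1 = 217/100 = 2.17 bits/symbol.

2.17 bits/symbol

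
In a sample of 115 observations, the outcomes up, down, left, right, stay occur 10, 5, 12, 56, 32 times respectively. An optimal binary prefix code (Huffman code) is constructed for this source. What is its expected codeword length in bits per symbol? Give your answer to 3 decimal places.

Probabilities are the counts divided by 115.
Repeatedly combine the two least-probable nodes; the expected code length is the sum of the merged weights.
merge 1/23 + 2/23 → 3/23
merge 12/115 + 3/23 → 27/115
merge 27/115 + 32/115 → 59/115
merge 56/115 + 59/115 → 1
L = 3/23 + 27/115 + 59/115 + 1 = 216/115 ≈ 1.878 bits/symbol.

1.878 bits/symbol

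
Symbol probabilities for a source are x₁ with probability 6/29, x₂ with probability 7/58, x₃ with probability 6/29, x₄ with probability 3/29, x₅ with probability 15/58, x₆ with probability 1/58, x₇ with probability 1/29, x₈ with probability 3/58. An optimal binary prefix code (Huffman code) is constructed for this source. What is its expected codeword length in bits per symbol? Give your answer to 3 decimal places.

Repeatedly combine the two least-probable nodes; the expected code length is the sum of the merged weights.
merge 1/58 + 1/29 → 3/58
merge 3/58 + 3/58 → 3/29
merge 3/29 + 3/29 → 6/29
merge 7/58 + 6/29 → 19/58
merge 6/29 + 6/29 → 12/29
merge 15/58 + 19/58 → 17/29
merge 12/29 + 17/29 → 1
L = 3/58 + 3/29 + 6/29 + 19/58 + 12/29 + 17/29 + 1 = 78/29 ≈ 2.690 bits/symbol.

2.690 bits/symbol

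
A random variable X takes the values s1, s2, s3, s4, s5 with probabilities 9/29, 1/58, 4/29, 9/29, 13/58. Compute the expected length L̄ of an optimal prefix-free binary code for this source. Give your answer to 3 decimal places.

Repeatedly combine the two least-probable nodes; the expected code length is the sum of the merged weights.
merge 1/58 + 4/29 → 9/58
merge 9/58 + 13/58 → 11/29
merge 9/29 + 9/29 → 18/29
merge 11/29 + 18/29 → 1
L = 9/58 + 11/29 + 18/29 + 1 = 125/58 ≈ 2.155 bits/symbol.

2.155 bits/symbol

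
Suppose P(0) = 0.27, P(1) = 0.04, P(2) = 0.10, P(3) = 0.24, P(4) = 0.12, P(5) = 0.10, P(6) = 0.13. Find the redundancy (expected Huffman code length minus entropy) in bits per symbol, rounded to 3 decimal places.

Entropy H = −Σ p log₂ p ≈ 2.6040 bits.
Huffman merges: 1/25+1/10→7/50; 1/10+3/25→11/50; 13/100+7/50→27/100; 11/50+6/25→23/50; 27/100+27/100→27/50; 23/50+27/50→1. L = 263/100 ≈ 2.6300.
L − H = 2.6300 − 2.6040 = 0.026 bits.

0.026 bits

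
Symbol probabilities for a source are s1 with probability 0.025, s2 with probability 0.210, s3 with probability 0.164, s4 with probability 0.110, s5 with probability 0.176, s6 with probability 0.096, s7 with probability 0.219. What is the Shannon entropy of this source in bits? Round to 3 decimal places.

H = −Σ pᵢ log₂ pᵢ.
−0.025·log₂(0.025) = 0.1330
−0.210·log₂(0.210) = 0.4728
−0.164·log₂(0.164) = 0.4278
−0.110·log₂(0.110) = 0.3503
−0.176·log₂(0.176) = 0.4411
−0.096·log₂(0.096) = 0.3246
−0.219·log₂(0.219) = 0.4798
Sum ≈ 2.6294 → 2.629 bits.

2.629 bits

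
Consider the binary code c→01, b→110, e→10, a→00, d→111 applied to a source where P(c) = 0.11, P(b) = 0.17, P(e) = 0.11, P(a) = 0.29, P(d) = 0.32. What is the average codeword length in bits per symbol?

L̄ = Σ pᵢ·ℓᵢ = 0.11·2 + 0.17·3 + 0.11·2 + 0.29·2 + 0.32·3 = 2.49 bits/symbol.

2.49 bits/symbol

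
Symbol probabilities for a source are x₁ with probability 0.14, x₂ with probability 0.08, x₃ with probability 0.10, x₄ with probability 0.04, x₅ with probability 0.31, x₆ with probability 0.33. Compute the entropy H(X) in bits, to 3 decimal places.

H = −Σ pᵢ log₂ pᵢ.
−0.14·log₂(0.14) = 0.3971
−0.08·log₂(0.08) = 0.2915
−0.10·log₂(0.10) = 0.3322
−0.04·log₂(0.04) = 0.1858
−0.31·log₂(0.31) = 0.5238
−0.33·log₂(0.33) = 0.5278
Sum ≈ 2.2582 → 2.258 bits.

2.258 bits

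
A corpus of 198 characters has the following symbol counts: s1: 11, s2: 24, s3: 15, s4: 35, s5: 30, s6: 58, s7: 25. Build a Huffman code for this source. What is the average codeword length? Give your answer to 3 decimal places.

2.662 bits/symbol

Probabilities are the counts divided by 198.
Repeatedly combine the two least-probable nodes; the expected code length is the sum of the merged weights.
merge 1/18 + 5/66 → 13/99
merge 4/33 + 25/198 → 49/198
merge 13/99 + 5/33 → 28/99
merge 35/198 + 49/198 → 14/33
merge 28/99 + 29/99 → 19/33
merge 14/33 + 19/33 → 1
L = 13/99 + 49/198 + 28/99 + 14/33 + 19/33 + 1 = 527/198 ≈ 2.662 bits/symbol.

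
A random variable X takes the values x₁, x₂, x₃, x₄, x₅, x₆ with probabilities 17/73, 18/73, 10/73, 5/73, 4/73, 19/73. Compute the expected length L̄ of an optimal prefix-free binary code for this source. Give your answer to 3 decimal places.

2.384 bits/symbol

Repeatedly combine the two least-probable nodes; the expected code length is the sum of the merged weights.
merge 4/73 + 5/73 → 9/73
merge 9/73 + 10/73 → 19/73
merge 17/73 + 18/73 → 35/73
merge 19/73 + 19/73 → 38/73
merge 35/73 + 38/73 → 1
L = 9/73 + 19/73 + 35/73 + 38/73 + 1 = 174/73 ≈ 2.384 bits/symbol.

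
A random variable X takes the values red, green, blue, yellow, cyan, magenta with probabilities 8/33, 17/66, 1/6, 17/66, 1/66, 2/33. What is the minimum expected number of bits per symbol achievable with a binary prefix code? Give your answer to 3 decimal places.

Repeatedly combine the two least-probable nodes; the expected code length is the sum of the merged weights.
merge 1/66 + 2/33 → 5/66
merge 5/66 + 1/6 → 8/33
merge 8/33 + 8/33 → 16/33
merge 17/66 + 17/66 → 17/33
merge 16/33 + 17/33 → 1
L = 5/66 + 8/33 + 16/33 + 17/33 + 1 = 51/22 ≈ 2.318 bits/symbol.

2.318 bits/symbol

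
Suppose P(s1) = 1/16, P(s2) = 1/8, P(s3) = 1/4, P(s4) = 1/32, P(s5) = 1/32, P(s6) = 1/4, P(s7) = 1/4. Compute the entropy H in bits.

Each probability is a power of 1/2, so log₂(1/p) is an integer.
H = Σ p·log₂(1/p) = 1/16·4 + 1/8·3 + 1/4·2 + 1/32·5 + 1/32·5 + 1/4·2 + 1/4·2 = 2.4375 bits.

2.4375 bits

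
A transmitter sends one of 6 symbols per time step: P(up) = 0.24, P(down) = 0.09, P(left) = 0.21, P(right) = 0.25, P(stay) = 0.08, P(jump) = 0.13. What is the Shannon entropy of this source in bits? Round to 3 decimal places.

H = −Σ pᵢ log₂ pᵢ.
−0.24·log₂(0.24) = 0.4941
−0.09·log₂(0.09) = 0.3127
−0.21·log₂(0.21) = 0.4728
−0.25·log₂(0.25) = 0.5000
−0.08·log₂(0.08) = 0.2915
−0.13·log₂(0.13) = 0.3826
Sum ≈ 2.4538 → 2.454 bits.

2.454 bits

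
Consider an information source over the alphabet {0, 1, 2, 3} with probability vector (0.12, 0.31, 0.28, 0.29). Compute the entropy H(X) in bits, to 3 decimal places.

H = −Σ pᵢ log₂ pᵢ.
−0.12·log₂(0.12) = 0.3671
−0.31·log₂(0.31) = 0.5238
−0.28·log₂(0.28) = 0.5142
−0.29·log₂(0.29) = 0.5179
Sum ≈ 1.9230 → 1.923 bits.

1.923 bits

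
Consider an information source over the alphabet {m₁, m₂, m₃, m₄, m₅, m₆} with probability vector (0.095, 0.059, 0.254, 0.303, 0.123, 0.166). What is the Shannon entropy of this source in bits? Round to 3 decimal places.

2.390 bits

H = −Σ pᵢ log₂ pᵢ.
−0.095·log₂(0.095) = 0.3226
−0.059·log₂(0.059) = 0.2409
−0.254·log₂(0.254) = 0.5022
−0.303·log₂(0.303) = 0.5220
−0.123·log₂(0.123) = 0.3719
−0.166·log₂(0.166) = 0.4301
Sum ≈ 2.3896 → 2.390 bits.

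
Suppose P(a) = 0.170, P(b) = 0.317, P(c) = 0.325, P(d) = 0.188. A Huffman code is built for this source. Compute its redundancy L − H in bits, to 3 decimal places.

Entropy H = −Σ p log₂ p ≈ 1.9403 bits.
Huffman merges: 17/100+47/250→179/500; 317/1000+13/40→321/500; 179/500+321/500→1. L = 2 ≈ 2.0000.
L − H = 2.0000 − 1.9403 = 0.060 bits.

0.060 bits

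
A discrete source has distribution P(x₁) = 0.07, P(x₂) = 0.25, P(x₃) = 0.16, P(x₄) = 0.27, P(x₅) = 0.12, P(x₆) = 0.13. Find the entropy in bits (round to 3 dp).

2.451 bits

H = −Σ pᵢ log₂ pᵢ.
−0.07·log₂(0.07) = 0.2686
−0.25·log₂(0.25) = 0.5000
−0.16·log₂(0.16) = 0.4230
−0.27·log₂(0.27) = 0.5100
−0.12·log₂(0.12) = 0.3671
−0.13·log₂(0.13) = 0.3826
Sum ≈ 2.4513 → 2.451 bits.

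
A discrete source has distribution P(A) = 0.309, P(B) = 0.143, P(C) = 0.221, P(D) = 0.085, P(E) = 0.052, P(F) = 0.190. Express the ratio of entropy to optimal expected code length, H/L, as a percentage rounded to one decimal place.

Entropy H = −Σ p log₂ p ≈ 2.3854 bits.
Huffman merges: 13/250+17/200→137/1000; 137/1000+143/1000→7/25; 19/100+221/1000→411/1000; 7/25+309/1000→589/1000; 411/1000+589/1000→1. L = 2417/1000 ≈ 2.4170.
Efficiency = H/L = 2.3854/2.4170 = 98.7%.

98.7%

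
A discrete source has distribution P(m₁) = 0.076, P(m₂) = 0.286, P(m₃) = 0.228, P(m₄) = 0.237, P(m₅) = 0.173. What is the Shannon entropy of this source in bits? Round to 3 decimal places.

H = −Σ pᵢ log₂ pᵢ.
−0.076·log₂(0.076) = 0.2826
−0.286·log₂(0.286) = 0.5165
−0.228·log₂(0.228) = 0.4863
−0.237·log₂(0.237) = 0.4923
−0.173·log₂(0.173) = 0.4379
Sum ≈ 2.2155 → 2.215 bits.

2.215 bits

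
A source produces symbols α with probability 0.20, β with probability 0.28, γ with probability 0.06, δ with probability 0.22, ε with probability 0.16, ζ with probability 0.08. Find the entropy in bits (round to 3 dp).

H = −Σ pᵢ log₂ pᵢ.
−0.20·log₂(0.20) = 0.4644
−0.28·log₂(0.28) = 0.5142
−0.06·log₂(0.06) = 0.2435
−0.22·log₂(0.22) = 0.4806
−0.16·log₂(0.16) = 0.4230
−0.08·log₂(0.08) = 0.2915
Sum ≈ 2.4172 → 2.417 bits.

2.417 bits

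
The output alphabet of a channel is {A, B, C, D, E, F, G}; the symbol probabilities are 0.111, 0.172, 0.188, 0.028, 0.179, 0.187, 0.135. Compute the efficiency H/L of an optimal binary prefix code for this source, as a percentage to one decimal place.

96.7%

Entropy H = −Σ p log₂ p ≈ 2.6732 bits.
Huffman merges: 7/250+111/1000→139/1000; 27/200+139/1000→137/500; 43/250+179/1000→351/1000; 187/1000+47/250→3/8; 137/500+351/1000→5/8; 3/8+5/8→1. L = 691/250 ≈ 2.7640.
Efficiency = H/L = 2.6732/2.7640 = 96.7%.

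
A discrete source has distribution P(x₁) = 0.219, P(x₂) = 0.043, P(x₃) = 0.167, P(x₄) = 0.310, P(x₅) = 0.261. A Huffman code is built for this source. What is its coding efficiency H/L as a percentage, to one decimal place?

Entropy H = −Σ p log₂ p ≈ 2.1358 bits.
Huffman merges: 43/1000+167/1000→21/100; 21/100+219/1000→429/1000; 261/1000+31/100→571/1000; 429/1000+571/1000→1. L = 221/100 ≈ 2.2100.
Efficiency = H/L = 2.1358/2.2100 = 96.6%.

96.6%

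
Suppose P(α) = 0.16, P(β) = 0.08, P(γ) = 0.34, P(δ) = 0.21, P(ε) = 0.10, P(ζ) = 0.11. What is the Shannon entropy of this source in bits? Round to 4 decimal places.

2.3990 bits

H = −Σ pᵢ log₂ pᵢ.
−0.16·log₂(0.16) = 0.4230
−0.08·log₂(0.08) = 0.2915
−0.34·log₂(0.34) = 0.5292
−0.21·log₂(0.21) = 0.4728
−0.10·log₂(0.10) = 0.3322
−0.11·log₂(0.11) = 0.3503
Sum ≈ 2.3990 → 2.3990 bits.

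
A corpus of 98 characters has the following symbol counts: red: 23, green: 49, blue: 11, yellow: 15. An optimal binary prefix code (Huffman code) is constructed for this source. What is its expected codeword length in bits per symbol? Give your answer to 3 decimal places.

1.765 bits/symbol

Probabilities are the counts divided by 98.
Repeatedly combine the two least-probable nodes; the expected code length is the sum of the merged weights.
merge 11/98 + 15/98 → 13/49
merge 23/98 + 13/49 → 1/2
merge 1/2 + 1/2 → 1
L = 13/49 + 1/2 + 1 = 173/98 ≈ 1.765 bits/symbol.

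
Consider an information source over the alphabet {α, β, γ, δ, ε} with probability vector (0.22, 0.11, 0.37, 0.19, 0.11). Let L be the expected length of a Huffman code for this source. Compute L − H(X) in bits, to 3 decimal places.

0.053 bits

Entropy H = −Σ p log₂ p ≈ 2.1671 bits.
Huffman merges: 11/100+11/100→11/50; 19/100+11/50→41/100; 11/50+37/100→59/100; 41/100+59/100→1. L = 111/50 ≈ 2.2200.
L − H = 2.2200 − 2.1671 = 0.053 bits.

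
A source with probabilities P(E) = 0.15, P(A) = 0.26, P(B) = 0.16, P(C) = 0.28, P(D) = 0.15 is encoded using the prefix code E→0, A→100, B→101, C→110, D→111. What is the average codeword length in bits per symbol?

2.7 bits/symbol

L̄ = Σ pᵢ·ℓᵢ = 0.15·1 + 0.26·3 + 0.16·3 + 0.28·3 + 0.15·3 = 2.7 bits/symbol.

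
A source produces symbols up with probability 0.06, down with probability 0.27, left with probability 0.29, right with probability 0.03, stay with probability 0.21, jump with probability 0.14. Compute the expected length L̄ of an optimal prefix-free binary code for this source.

Repeatedly combine the two least-probable nodes; the expected code length is the sum of the merged weights.
merge 3/100 + 3/50 → 9/100
merge 9/100 + 7/50 → 23/100
merge 21/100 + 23/100 → 11/25
merge 27/100 + 29/100 → 14/25
merge 11/25 + 14/25 → 1
L = 9/100 + 23/100 + 11/25 + 14/25 + 1 = 58/25 = 2.32 bits/symbol.

2.32 bits/symbol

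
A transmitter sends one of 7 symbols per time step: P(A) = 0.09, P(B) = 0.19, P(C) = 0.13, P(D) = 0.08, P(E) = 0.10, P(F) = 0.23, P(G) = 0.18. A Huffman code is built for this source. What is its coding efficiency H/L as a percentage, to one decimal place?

Entropy H = −Σ p log₂ p ≈ 2.7072 bits.
Huffman merges: 2/25+9/100→17/100; 1/10+13/100→23/100; 17/100+9/50→7/20; 19/100+23/100→21/50; 23/100+7/20→29/50; 21/50+29/50→1. L = 11/4 ≈ 2.7500.
Efficiency = H/L = 2.7072/2.7500 = 98.4%.

98.4%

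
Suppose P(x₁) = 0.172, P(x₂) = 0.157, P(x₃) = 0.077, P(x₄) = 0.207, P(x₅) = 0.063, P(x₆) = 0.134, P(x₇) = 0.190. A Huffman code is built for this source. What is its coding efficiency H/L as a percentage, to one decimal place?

98.7%

Entropy H = −Σ p log₂ p ≈ 2.7064 bits.
Huffman merges: 63/1000+77/1000→7/50; 67/500+7/50→137/500; 157/1000+43/250→329/1000; 19/100+207/1000→397/1000; 137/500+329/1000→603/1000; 397/1000+603/1000→1. L = 2743/1000 ≈ 2.7430.
Efficiency = H/L = 2.7064/2.7430 = 98.7%.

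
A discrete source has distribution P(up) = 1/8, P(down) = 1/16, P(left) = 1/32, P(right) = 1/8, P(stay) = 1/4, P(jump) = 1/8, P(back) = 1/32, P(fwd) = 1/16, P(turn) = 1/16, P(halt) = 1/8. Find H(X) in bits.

Each probability is a power of 1/2, so log₂(1/p) is an integer.
H = Σ p·log₂(1/p) = 1/8·3 + 1/16·4 + 1/32·5 + 1/8·3 + 1/4·2 + 1/8·3 + 1/32·5 + 1/16·4 + 1/16·4 + 1/8·3 = 3.0625 bits.

3.0625 bits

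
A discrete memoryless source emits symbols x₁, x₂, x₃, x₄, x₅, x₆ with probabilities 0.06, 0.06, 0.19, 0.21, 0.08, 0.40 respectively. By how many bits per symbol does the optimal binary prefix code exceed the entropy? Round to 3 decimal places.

Entropy H = −Σ p log₂ p ≈ 2.2354 bits.
Huffman merges: 3/50+3/50→3/25; 2/25+3/25→1/5; 19/100+1/5→39/100; 21/100+39/100→3/5; 2/5+3/5→1. L = 231/100 ≈ 2.3100.
L − H = 2.3100 − 2.2354 = 0.075 bits.

0.075 bits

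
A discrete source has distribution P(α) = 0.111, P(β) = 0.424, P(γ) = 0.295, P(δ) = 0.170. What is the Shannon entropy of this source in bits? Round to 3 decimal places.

1.831 bits

H = −Σ pᵢ log₂ pᵢ.
−0.111·log₂(0.111) = 0.3520
−0.424·log₂(0.424) = 0.5249
−0.295·log₂(0.295) = 0.5196
−0.170·log₂(0.170) = 0.4346
Sum ≈ 1.8310 → 1.831 bits.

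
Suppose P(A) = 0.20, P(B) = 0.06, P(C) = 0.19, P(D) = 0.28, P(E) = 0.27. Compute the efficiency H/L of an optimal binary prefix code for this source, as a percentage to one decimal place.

97.2%

Entropy H = −Σ p log₂ p ≈ 2.1874 bits.
Huffman merges: 3/50+19/100→1/4; 1/5+1/4→9/20; 27/100+7/25→11/20; 9/20+11/20→1. L = 9/4 ≈ 2.2500.
Efficiency = H/L = 2.1874/2.2500 = 97.2%.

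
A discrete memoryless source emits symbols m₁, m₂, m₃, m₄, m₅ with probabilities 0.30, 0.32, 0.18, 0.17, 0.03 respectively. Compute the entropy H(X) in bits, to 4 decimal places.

H = −Σ pᵢ log₂ pᵢ.
−0.30·log₂(0.30) = 0.5211
−0.32·log₂(0.32) = 0.5260
−0.18·log₂(0.18) = 0.4453
−0.17·log₂(0.17) = 0.4346
−0.03·log₂(0.03) = 0.1518
Sum ≈ 2.0788 → 2.0788 bits.

2.0788 bits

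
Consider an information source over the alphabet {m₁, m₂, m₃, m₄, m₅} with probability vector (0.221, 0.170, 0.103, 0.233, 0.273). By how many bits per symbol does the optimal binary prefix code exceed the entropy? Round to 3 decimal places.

Entropy H = −Σ p log₂ p ≈ 2.2547 bits.
Huffman merges: 103/1000+17/100→273/1000; 221/1000+233/1000→227/500; 273/1000+273/1000→273/500; 227/500+273/500→1. L = 2273/1000 ≈ 2.2730.
L − H = 2.2730 − 2.2547 = 0.018 bits.

0.018 bits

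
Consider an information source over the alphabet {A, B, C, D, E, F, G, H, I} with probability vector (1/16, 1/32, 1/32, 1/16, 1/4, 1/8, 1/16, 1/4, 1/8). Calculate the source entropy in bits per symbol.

2.8125 bits

Each probability is a power of 1/2, so log₂(1/p) is an integer.
H = Σ p·log₂(1/p) = 1/16·4 + 1/32·5 + 1/32·5 + 1/16·4 + 1/4·2 + 1/8·3 + 1/16·4 + 1/4·2 + 1/8·3 = 2.8125 bits.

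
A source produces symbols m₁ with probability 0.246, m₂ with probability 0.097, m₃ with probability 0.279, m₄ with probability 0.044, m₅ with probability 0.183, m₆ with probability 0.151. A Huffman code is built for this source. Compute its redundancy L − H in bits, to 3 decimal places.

0.036 bits

Entropy H = −Σ p log₂ p ≈ 2.3965 bits.
Huffman merges: 11/250+97/1000→141/1000; 141/1000+151/1000→73/250; 183/1000+123/500→429/1000; 279/1000+73/250→571/1000; 429/1000+571/1000→1. L = 2433/1000 ≈ 2.4330.
L − H = 2.4330 − 2.3965 = 0.036 bits.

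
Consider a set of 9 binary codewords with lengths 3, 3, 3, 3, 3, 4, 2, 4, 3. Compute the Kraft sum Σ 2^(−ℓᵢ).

With common denominator 2^4 = 16: Σ 2^(−ℓᵢ) = 2/16 + 2/16 + 2/16 + 2/16 + 2/16 + 1/16 + 4/16 + 1/16 + 2/16 = 18/16 = 1.125.

1.125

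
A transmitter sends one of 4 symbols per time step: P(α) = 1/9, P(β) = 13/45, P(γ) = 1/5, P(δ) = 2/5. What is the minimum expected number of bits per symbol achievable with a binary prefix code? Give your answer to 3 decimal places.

Repeatedly combine the two least-probable nodes; the expected code length is the sum of the merged weights.
merge 1/9 + 1/5 → 14/45
merge 13/45 + 14/45 → 3/5
merge 2/5 + 3/5 → 1
L = 14/45 + 3/5 + 1 = 86/45 ≈ 1.911 bits/symbol.

1.911 bits/symbol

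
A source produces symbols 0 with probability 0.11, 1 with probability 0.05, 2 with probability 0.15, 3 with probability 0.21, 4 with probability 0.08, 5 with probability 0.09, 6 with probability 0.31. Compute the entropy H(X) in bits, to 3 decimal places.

H = −Σ pᵢ log₂ pᵢ.
−0.11·log₂(0.11) = 0.3503
−0.05·log₂(0.05) = 0.2161
−0.15·log₂(0.15) = 0.4105
−0.21·log₂(0.21) = 0.4728
−0.08·log₂(0.08) = 0.2915
−0.09·log₂(0.09) = 0.3127
−0.31·log₂(0.31) = 0.5238
Sum ≈ 2.5777 → 2.578 bits.

2.578 bits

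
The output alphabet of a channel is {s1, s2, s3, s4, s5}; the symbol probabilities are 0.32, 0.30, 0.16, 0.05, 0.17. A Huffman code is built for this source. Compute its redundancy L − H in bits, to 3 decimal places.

0.089 bits

Entropy H = −Σ p log₂ p ≈ 2.1208 bits.
Huffman merges: 1/20+4/25→21/100; 17/100+21/100→19/50; 3/10+8/25→31/50; 19/50+31/50→1. L = 221/100 ≈ 2.2100.
L − H = 2.2100 − 2.1208 = 0.089 bits.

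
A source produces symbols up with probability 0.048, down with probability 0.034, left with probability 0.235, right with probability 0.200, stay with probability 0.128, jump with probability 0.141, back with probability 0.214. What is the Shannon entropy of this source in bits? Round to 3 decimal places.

H = −Σ pᵢ log₂ pᵢ.
−0.048·log₂(0.048) = 0.2103
−0.034·log₂(0.034) = 0.1659
−0.235·log₂(0.235) = 0.4910
−0.200·log₂(0.200) = 0.4644
−0.128·log₂(0.128) = 0.3796
−0.141·log₂(0.141) = 0.3985
−0.214·log₂(0.214) = 0.4760
Sum ≈ 2.5856 → 2.586 bits.

2.586 bits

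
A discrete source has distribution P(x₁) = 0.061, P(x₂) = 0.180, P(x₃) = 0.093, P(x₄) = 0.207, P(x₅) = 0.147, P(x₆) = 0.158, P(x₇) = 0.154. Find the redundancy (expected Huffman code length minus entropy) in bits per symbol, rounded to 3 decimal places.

Entropy H = −Σ p log₂ p ≈ 2.7233 bits.
Huffman merges: 61/1000+93/1000→77/500; 147/1000+77/500→301/1000; 77/500+79/500→39/125; 9/50+207/1000→387/1000; 301/1000+39/125→613/1000; 387/1000+613/1000→1. L = 2767/1000 ≈ 2.7670.
L − H = 2.7670 − 2.7233 = 0.044 bits.

0.044 bits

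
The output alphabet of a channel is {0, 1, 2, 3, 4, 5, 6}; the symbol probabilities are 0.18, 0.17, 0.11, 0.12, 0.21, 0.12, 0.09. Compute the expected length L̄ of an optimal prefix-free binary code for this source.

Repeatedly combine the two least-probable nodes; the expected code length is the sum of the merged weights.
merge 9/100 + 11/100 → 1/5
merge 3/25 + 3/25 → 6/25
merge 17/100 + 9/50 → 7/20
merge 1/5 + 21/100 → 41/100
merge 6/25 + 7/20 → 59/100
merge 41/100 + 59/100 → 1
L = 1/5 + 6/25 + 7/20 + 41/100 + 59/100 + 1 = 279/100 = 2.79 bits/symbol.

2.79 bits/symbol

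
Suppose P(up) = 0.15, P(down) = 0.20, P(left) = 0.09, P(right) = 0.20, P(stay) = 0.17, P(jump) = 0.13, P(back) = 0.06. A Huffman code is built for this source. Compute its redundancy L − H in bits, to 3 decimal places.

Entropy H = −Σ p log₂ p ≈ 2.7127 bits.
Huffman merges: 3/50+9/100→3/20; 13/100+3/20→7/25; 3/20+17/100→8/25; 1/5+1/5→2/5; 7/25+8/25→3/5; 2/5+3/5→1. L = 11/4 ≈ 2.7500.
L − H = 2.7500 − 2.7127 = 0.037 bits.

0.037 bits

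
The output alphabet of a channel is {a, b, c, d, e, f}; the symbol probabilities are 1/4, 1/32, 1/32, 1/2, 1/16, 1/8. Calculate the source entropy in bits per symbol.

Each probability is a power of 1/2, so log₂(1/p) is an integer.
H = Σ p·log₂(1/p) = 1/4·2 + 1/32·5 + 1/32·5 + 1/2·1 + 1/16·4 + 1/8·3 = 1.9375 bits.

1.9375 bits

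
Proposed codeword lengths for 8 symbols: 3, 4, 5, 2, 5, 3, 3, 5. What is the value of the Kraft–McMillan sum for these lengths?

0.78125

With common denominator 2^5 = 32: Σ 2^(−ℓᵢ) = 4/32 + 2/32 + 1/32 + 8/32 + 1/32 + 4/32 + 4/32 + 1/32 = 25/32 = 0.78125.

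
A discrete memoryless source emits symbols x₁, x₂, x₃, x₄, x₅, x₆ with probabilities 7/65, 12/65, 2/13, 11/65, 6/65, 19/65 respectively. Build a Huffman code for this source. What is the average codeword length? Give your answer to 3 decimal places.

2.523 bits/symbol

Repeatedly combine the two least-probable nodes; the expected code length is the sum of the merged weights.
merge 6/65 + 7/65 → 1/5
merge 2/13 + 11/65 → 21/65
merge 12/65 + 1/5 → 5/13
merge 19/65 + 21/65 → 8/13
merge 5/13 + 8/13 → 1
L = 1/5 + 21/65 + 5/13 + 8/13 + 1 = 164/65 ≈ 2.523 bits/symbol.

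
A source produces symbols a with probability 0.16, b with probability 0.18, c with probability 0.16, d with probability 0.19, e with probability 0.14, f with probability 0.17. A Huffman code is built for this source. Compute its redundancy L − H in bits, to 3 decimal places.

0.052 bits

Entropy H = −Σ p log₂ p ≈ 2.5783 bits.
Huffman merges: 7/50+4/25→3/10; 4/25+17/100→33/100; 9/50+19/100→37/100; 3/10+33/100→63/100; 37/100+63/100→1. L = 263/100 ≈ 2.6300.
L − H = 2.6300 − 2.5783 = 0.052 bits.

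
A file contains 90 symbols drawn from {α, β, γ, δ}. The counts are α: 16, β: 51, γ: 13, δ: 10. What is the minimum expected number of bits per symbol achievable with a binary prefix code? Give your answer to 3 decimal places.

Probabilities are the counts divided by 90.
Repeatedly combine the two least-probable nodes; the expected code length is the sum of the merged weights.
merge 1/9 + 13/90 → 23/90
merge 8/45 + 23/90 → 13/30
merge 13/30 + 17/30 → 1
L = 23/90 + 13/30 + 1 = 76/45 ≈ 1.689 bits/symbol.

1.689 bits/symbol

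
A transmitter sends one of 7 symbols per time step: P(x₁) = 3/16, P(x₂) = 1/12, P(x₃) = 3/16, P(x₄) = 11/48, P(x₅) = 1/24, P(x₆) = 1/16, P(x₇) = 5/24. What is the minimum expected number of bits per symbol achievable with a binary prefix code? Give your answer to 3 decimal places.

Repeatedly combine the two least-probable nodes; the expected code length is the sum of the merged weights.
merge 1/24 + 1/16 → 5/48
merge 1/12 + 5/48 → 3/16
merge 3/16 + 3/16 → 3/8
merge 3/16 + 5/24 → 19/48
merge 11/48 + 3/8 → 29/48
merge 19/48 + 29/48 → 1
L = 5/48 + 3/16 + 3/8 + 19/48 + 29/48 + 1 = 8/3 ≈ 2.667 bits/symbol.

2.667 bits/symbol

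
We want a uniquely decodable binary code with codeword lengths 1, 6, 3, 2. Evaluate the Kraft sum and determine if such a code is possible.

0.890625; yes

With common denominator 2^6 = 64: Σ 2^(−ℓᵢ) = 32/64 + 1/64 + 8/64 + 16/64 = 57/64 = 0.890625.
Kraft's inequality requires Σ ≤ 1; here Σ = 0.890625 ≤ 1, so such a prefix code exists.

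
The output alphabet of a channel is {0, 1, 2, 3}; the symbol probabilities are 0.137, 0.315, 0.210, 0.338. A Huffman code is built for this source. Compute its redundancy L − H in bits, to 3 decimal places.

0.080 bits

Entropy H = −Σ p log₂ p ≈ 1.9196 bits.
Huffman merges: 137/1000+21/100→347/1000; 63/200+169/500→653/1000; 347/1000+653/1000→1. L = 2 ≈ 2.0000.
L − H = 2.0000 − 1.9196 = 0.080 bits.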